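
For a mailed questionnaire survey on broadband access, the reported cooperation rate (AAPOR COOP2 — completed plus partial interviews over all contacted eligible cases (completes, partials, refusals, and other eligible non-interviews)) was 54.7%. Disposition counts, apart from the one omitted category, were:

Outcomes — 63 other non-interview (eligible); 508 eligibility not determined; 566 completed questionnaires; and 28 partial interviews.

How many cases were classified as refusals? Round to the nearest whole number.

429

Num → 566 + 28 = 594
COOP2 = 594 / D = 0.547
D = 594 / 0.547 = 1085.9
Remaining denominator categories sum to 657
refusals = 1085.9 − 657 ≈ 429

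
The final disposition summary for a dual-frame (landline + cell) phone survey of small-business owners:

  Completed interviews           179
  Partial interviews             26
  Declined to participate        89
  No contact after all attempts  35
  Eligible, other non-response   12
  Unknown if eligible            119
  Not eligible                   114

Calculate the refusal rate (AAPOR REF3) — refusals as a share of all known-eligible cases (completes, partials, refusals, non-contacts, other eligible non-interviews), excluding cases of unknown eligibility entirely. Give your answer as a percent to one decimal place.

26.1%

Numerator: 89
Base: 179 + 26 + 89 + 35 + 12 = 341
REF3 = 89 / 341 = 0.2610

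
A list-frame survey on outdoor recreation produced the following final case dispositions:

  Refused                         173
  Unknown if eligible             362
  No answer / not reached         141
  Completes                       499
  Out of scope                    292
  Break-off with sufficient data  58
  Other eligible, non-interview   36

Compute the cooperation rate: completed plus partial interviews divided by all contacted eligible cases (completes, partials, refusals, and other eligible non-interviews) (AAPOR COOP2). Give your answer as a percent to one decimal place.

Numerator = 499 + 58 = 557
Base = 499 + 58 + 173 + 36 = 766
COOP2 = 557 / 766 = 0.7272

72.7%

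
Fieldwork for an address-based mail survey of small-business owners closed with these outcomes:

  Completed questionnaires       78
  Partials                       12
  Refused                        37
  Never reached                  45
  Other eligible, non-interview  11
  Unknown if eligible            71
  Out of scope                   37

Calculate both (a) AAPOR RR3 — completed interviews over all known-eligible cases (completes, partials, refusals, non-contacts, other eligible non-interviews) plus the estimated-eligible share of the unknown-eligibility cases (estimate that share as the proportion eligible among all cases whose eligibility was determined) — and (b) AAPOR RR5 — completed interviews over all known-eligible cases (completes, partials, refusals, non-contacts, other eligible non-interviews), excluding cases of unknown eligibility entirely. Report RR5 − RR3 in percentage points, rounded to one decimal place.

10.4

Top = 78
Determined eligible = 78 + 12 + 37 + 45 + 11 = 183
e = 183 / (183 + 37) = 183 / 220 = 0.8318
Eligible share of unknowns = 0.8318 × 71 = 59.06
Base = 183 + 59.06 = 242.06
RR3 = 78 / 242.06 = 0.3222
Base = 78 + 12 + 37 + 45 + 11 = 183
RR5 = 78 / 183 = 0.4262
Difference = 42.62 − 32.22 = 10.40 percentage points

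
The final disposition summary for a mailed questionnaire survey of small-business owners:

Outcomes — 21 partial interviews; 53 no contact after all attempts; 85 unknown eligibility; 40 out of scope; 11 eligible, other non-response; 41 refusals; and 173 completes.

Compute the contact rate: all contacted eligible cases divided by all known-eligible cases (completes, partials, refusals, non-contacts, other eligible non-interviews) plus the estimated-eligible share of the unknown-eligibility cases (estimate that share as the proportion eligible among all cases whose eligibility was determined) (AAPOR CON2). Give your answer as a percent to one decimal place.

Num → 173 + 21 + 41 + 11 = 246
Eligible (known) → 173 + 21 + 41 + 53 + 11 = 299
e = 299 / (299 + 40) = 299 / 339 = 0.8820
Estimated eligible among unknowns → 0.8820 × 85 = 74.97
Base → 299 + 74.97 = 373.97
CON2 = 246 / 373.97 = 0.6578

65.8%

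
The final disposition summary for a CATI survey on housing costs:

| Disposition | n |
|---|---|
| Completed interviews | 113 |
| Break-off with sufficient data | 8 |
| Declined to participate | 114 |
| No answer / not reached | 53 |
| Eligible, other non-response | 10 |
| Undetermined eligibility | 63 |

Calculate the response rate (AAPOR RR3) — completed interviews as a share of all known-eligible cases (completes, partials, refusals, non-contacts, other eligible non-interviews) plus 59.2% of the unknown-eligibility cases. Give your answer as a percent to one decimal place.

Numerator: 113
Eligible (known): 113 + 8 + 114 + 53 + 10 = 298
e × U: 0.5920 × 63 = 37.30
Denominator: 298 + 37.30 = 335.30
RR3 = 113 / 335.30 = 0.3370

33.7%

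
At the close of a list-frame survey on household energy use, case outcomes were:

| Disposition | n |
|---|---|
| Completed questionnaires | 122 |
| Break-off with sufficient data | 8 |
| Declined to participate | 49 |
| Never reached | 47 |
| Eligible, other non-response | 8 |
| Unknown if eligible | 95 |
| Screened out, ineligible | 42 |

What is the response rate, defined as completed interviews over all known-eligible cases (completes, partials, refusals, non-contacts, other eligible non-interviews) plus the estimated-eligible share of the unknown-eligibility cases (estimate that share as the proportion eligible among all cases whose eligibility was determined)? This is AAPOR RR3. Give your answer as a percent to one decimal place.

Num → 122
Determined eligible → 122 + 8 + 49 + 47 + 8 = 234
e = 234 / (234 + 42) = 234 / 276 = 0.8478
Eligible share of unknowns → 0.8478 × 95 = 80.54
Denominator → 234 + 80.54 = 314.54
RR3 = 122 / 314.54 = 0.3879

38.8%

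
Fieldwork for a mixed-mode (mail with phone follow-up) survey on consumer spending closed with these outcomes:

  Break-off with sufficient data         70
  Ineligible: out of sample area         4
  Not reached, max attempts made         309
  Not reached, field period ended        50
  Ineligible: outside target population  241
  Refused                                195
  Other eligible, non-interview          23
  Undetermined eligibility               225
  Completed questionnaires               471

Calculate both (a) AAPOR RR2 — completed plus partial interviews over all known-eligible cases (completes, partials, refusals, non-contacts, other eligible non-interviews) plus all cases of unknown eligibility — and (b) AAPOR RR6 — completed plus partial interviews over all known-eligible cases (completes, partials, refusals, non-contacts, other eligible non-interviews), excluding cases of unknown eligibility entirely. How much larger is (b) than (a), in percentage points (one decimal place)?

Never reached = 50 + 309 = 359
Not eligible = 241 + 4 = 245
Numerator = 471 + 70 = 541
Base = 471 + 70 + 195 + 359 + 23 + 225 = 1343
RR2 = 541 / 1343 = 0.4028
Base = 471 + 70 + 195 + 359 + 23 = 1118
RR6 = 541 / 1118 = 0.4839
Difference = 48.39 − 40.28 = 8.11 percentage points

8.1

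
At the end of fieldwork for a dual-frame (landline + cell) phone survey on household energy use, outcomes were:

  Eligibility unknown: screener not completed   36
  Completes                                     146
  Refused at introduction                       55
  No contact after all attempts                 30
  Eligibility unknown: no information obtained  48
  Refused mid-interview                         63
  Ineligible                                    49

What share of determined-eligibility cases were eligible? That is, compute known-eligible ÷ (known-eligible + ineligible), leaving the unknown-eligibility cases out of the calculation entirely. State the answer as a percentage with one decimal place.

85.7%

Refused = 55 + 63 = 118
Eligibility not determined = 36 + 48 = 84
Eligible (known) = 146 + 118 + 30 = 294
e = 294 / (294 + 49) = 294 / 343 = 0.8571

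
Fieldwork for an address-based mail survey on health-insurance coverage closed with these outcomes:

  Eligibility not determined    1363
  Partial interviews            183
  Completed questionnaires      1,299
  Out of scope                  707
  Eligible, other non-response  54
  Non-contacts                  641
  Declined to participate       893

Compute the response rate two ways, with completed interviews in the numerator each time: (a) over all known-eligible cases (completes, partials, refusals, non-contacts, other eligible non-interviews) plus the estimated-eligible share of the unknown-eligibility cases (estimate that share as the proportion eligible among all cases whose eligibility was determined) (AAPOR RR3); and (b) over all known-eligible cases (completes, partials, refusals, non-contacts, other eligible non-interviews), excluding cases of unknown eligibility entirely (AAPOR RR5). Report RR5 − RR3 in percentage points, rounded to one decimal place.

11.2

Num: 1299
Eligible (known): 1299 + 183 + 893 + 641 + 54 = 3070
e = 3070 / (3070 + 707) = 3070 / 3777 = 0.8128
Estimated eligible among unknowns: 0.8128 × 1363 = 1107.85
Base: 3070 + 1107.85 = 4177.85
RR3 = 1299 / 4177.85 = 0.3109
Base: 1299 + 183 + 893 + 641 + 54 = 3070
RR5 = 1299 / 3070 = 0.4231
Difference = 42.31 − 31.09 = 11.22 percentage points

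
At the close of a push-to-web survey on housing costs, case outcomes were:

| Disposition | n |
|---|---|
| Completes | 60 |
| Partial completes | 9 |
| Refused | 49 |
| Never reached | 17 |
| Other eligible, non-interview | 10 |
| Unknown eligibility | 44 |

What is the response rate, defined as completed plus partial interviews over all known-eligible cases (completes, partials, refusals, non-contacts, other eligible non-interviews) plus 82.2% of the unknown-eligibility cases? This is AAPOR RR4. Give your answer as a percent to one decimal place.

Num → 60 + 9 = 69
Eligible (known) → 60 + 9 + 49 + 17 + 10 = 145
e × U → 0.8220 × 44 = 36.17
Denom → 145 + 36.17 = 181.17
RR4 = 69 / 181.17 = 0.3809

38.1%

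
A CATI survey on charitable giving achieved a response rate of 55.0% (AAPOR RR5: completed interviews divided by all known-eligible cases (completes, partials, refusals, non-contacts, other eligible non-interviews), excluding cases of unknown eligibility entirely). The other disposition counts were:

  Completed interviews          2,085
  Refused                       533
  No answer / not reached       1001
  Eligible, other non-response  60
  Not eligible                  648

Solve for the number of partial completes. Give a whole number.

112

RR5 = 2085 / D = 0.550
D = 2085 / 0.550 = 3790.9
Other denominator terms total 3679
partial completes = 3790.9 − 3679 ≈ 112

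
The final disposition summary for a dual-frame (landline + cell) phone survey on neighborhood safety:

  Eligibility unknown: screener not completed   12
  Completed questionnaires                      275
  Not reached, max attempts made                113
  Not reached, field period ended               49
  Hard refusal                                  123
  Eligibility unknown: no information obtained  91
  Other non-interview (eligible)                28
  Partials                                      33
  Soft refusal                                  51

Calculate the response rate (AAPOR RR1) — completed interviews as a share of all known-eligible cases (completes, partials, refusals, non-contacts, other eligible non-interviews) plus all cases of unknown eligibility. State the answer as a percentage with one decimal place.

Declined to participate = 123 + 51 = 174
No contact after all attempts = 49 + 113 = 162
Eligibility not determined = 12 + 91 = 103
Numerator: 275
Base: 275 + 33 + 174 + 162 + 28 + 103 = 775
RR1 = 275 / 775 = 0.3548

35.5%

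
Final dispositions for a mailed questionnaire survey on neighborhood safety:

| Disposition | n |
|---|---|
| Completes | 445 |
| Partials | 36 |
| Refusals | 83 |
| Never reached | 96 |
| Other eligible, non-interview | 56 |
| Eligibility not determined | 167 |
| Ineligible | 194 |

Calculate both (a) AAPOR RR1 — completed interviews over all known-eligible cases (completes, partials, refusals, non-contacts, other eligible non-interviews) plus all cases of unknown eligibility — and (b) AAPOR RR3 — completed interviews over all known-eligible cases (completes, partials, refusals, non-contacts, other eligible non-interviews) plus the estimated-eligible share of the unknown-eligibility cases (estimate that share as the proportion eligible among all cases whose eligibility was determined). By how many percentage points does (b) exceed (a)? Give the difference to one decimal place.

Top: 445
Denom: 445 + 36 + 83 + 96 + 56 + 167 = 883
RR1 = 445 / 883 = 0.5040
Known eligible: 445 + 36 + 83 + 96 + 56 = 716
e = 716 / (716 + 194) = 716 / 910 = 0.7868
Eligible share of unknowns: 0.7868 × 167 = 131.40
Denom: 716 + 131.40 = 847.40
RR3 = 445 / 847.40 = 0.5251
Difference = 52.51 − 50.40 = 2.11 percentage points

2.1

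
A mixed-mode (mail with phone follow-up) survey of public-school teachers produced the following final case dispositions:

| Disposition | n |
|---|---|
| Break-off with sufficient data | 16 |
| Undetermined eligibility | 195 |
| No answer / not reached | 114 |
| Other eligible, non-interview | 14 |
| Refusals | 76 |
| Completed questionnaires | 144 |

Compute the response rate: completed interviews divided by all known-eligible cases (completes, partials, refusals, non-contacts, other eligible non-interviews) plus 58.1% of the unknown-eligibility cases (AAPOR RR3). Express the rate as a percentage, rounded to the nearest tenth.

Numerator = 144
Determined eligible = 144 + 16 + 76 + 114 + 14 = 364
Estimated eligible among unknowns = 0.5810 × 195 = 113.29
Denom = 364 + 113.29 = 477.29
RR3 = 144 / 477.29 = 0.3017

30.2%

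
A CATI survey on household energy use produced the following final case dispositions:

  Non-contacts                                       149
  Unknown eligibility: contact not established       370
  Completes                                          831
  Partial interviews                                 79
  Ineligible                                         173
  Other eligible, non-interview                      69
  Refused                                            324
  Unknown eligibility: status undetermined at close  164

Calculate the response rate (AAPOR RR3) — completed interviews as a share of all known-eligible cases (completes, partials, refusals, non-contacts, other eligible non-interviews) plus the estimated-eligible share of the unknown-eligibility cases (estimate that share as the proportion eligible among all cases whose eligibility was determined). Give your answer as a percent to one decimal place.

Eligibility not determined = 370 + 164 = 534
Top → 831
Determined eligible → 831 + 79 + 324 + 149 + 69 = 1452
e = 1452 / (1452 + 173) = 1452 / 1625 = 0.8935
e × U → 0.8935 × 534 = 477.13
Base → 1452 + 477.13 = 1929.13
RR3 = 831 / 1929.13 = 0.4308

43.1%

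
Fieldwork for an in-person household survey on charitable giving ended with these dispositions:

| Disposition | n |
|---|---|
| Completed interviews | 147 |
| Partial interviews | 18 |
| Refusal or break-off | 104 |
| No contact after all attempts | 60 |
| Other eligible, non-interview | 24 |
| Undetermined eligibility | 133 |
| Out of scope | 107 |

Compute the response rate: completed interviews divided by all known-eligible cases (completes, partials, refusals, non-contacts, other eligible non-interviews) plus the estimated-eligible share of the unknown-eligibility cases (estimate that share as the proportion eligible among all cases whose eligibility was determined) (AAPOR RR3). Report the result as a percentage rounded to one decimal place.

32.3%

Num → 147
Determined eligible → 147 + 18 + 104 + 60 + 24 = 353
e = 353 / (353 + 107) = 353 / 460 = 0.7674
Eligible share of unknowns → 0.7674 × 133 = 102.06
Denominator → 353 + 102.06 = 455.06
RR3 = 147 / 455.06 = 0.3230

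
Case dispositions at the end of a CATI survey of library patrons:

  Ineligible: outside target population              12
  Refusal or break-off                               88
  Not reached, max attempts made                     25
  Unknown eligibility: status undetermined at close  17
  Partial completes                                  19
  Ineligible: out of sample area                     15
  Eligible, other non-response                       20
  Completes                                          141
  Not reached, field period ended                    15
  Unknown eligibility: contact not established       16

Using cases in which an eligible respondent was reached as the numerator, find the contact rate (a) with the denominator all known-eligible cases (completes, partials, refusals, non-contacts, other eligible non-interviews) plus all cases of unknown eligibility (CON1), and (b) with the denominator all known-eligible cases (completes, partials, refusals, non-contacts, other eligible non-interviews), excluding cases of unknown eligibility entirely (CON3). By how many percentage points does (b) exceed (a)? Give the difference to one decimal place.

No contact after all attempts = 15 + 25 = 40
Undetermined eligibility = 16 + 17 = 33
Out of scope = 12 + 15 = 27
Numerator: 141 + 19 + 88 + 20 = 268
Denom: 141 + 19 + 88 + 40 + 20 + 33 = 341
CON1 = 268 / 341 = 0.7859
Denom: 141 + 19 + 88 + 40 + 20 = 308
CON3 = 268 / 308 = 0.8701
Difference = 87.01 − 78.59 = 8.42 percentage points

8.4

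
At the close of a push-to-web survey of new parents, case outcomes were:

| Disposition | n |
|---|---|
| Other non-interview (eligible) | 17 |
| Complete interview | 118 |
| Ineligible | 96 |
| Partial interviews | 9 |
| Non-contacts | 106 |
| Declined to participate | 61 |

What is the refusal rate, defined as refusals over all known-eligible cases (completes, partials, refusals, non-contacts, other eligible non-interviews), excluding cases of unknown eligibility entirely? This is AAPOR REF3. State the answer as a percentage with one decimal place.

19.6%

Numerator: 61
Denom: 118 + 9 + 61 + 106 + 17 = 311
REF3 = 61 / 311 = 0.1961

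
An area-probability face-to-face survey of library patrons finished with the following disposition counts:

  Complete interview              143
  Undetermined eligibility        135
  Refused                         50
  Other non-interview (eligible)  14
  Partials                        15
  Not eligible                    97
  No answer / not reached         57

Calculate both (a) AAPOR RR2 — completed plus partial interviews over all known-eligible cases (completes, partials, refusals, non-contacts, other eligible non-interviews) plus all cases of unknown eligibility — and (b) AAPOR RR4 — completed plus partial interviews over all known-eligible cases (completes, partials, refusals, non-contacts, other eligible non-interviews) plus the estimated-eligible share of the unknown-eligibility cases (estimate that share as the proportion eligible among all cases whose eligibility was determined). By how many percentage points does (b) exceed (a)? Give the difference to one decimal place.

Numerator = 143 + 15 = 158
Denominator = 143 + 15 + 50 + 57 + 14 + 135 = 414
RR2 = 158 / 414 = 0.3816
Determined eligible = 143 + 15 + 50 + 57 + 14 = 279
e = 279 / (279 + 97) = 279 / 376 = 0.7420
Eligible share of unknowns = 0.7420 × 135 = 100.17
Denominator = 279 + 100.17 = 379.17
RR4 = 158 / 379.17 = 0.4167
Difference = 41.67 − 38.16 = 3.51 percentage points

3.5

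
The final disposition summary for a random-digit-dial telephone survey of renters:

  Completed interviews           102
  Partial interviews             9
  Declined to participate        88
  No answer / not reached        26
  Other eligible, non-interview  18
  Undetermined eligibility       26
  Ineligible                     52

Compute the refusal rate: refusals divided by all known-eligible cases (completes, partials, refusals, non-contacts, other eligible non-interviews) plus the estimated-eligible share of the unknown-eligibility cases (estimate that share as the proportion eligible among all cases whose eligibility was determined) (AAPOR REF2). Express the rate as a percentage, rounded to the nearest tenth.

33.3%

Numerator → 88
Determined eligible → 102 + 9 + 88 + 26 + 18 = 243
e = 243 / (243 + 52) = 243 / 295 = 0.8237
Eligible share of unknowns → 0.8237 × 26 = 21.42
Denom → 243 + 21.42 = 264.42
REF2 = 88 / 264.42 = 0.3328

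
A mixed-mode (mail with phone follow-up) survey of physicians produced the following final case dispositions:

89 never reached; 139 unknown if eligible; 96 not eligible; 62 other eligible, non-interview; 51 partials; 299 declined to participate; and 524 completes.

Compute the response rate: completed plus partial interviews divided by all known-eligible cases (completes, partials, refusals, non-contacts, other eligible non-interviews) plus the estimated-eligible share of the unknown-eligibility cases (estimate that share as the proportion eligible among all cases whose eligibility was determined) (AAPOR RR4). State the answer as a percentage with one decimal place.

Num: 524 + 51 = 575
Determined eligible: 524 + 51 + 299 + 89 + 62 = 1025
e = 1025 / (1025 + 96) = 1025 / 1121 = 0.9144
Eligible share of unknowns: 0.9144 × 139 = 127.10
Base: 1025 + 127.10 = 1152.10
RR4 = 575 / 1152.10 = 0.4991

49.9%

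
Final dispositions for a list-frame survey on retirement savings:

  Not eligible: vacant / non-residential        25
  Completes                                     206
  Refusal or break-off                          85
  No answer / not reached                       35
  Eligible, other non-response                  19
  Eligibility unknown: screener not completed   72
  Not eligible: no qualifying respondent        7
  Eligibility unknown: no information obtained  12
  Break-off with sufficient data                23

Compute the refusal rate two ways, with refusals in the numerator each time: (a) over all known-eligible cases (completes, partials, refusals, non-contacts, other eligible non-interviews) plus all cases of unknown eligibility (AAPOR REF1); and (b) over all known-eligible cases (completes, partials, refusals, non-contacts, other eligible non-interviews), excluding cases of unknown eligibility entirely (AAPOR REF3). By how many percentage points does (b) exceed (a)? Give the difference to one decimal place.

Undetermined eligibility = 72 + 12 = 84
Screened out, ineligible = 7 + 25 = 32
Numerator → 85
Denominator → 206 + 23 + 85 + 35 + 19 + 84 = 452
REF1 = 85 / 452 = 0.1881
Denominator → 206 + 23 + 85 + 35 + 19 = 368
REF3 = 85 / 368 = 0.2310
Difference = 23.10 − 18.81 = 4.29 percentage points

4.3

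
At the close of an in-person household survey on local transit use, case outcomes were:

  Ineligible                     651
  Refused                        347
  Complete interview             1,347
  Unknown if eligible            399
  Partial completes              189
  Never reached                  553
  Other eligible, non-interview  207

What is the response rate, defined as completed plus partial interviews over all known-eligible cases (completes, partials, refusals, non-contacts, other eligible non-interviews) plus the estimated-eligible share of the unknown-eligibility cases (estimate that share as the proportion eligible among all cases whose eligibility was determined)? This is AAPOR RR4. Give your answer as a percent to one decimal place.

51.8%

Numerator → 1347 + 189 = 1536
Eligible (known) → 1347 + 189 + 347 + 553 + 207 = 2643
e = 2643 / (2643 + 651) = 2643 / 3294 = 0.8024
Estimated eligible among unknowns → 0.8024 × 399 = 320.16
Denominator → 2643 + 320.16 = 2963.16
RR4 = 1536 / 2963.16 = 0.5184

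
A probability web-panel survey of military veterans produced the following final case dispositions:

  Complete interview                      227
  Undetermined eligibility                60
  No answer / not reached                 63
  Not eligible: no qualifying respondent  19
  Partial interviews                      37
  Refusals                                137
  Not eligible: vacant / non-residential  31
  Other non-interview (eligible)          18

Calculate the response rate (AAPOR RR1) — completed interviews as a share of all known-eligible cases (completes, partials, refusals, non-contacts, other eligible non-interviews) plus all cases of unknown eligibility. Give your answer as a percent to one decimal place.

Out of scope = 19 + 31 = 50
Top = 227
Denom = 227 + 37 + 137 + 63 + 18 + 60 = 542
RR1 = 227 / 542 = 0.4188

41.9%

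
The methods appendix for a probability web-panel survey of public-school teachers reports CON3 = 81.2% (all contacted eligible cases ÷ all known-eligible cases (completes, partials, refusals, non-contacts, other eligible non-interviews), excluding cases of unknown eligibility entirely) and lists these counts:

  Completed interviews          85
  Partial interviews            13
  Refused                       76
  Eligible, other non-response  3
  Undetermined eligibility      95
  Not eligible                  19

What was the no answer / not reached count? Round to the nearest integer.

41

Num: 85 + 13 + 76 + 3 = 177
CON3 = 177 / D = 0.812
D = 177 / 0.812 = 218.0
Rest of base = 177
no answer / not reached = 218.0 − 177 ≈ 41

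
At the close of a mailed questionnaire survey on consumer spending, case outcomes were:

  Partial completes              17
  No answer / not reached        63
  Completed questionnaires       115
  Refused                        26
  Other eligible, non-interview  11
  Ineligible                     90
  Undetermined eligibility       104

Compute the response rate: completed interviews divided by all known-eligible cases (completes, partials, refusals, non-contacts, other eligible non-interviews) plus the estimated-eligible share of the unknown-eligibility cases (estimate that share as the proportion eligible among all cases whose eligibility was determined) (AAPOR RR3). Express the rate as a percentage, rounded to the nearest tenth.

37.5%

Num = 115
Determined eligible = 115 + 17 + 26 + 63 + 11 = 232
e = 232 / (232 + 90) = 232 / 322 = 0.7205
Eligible share of unknowns = 0.7205 × 104 = 74.93
Denominator = 232 + 74.93 = 306.93
RR3 = 115 / 306.93 = 0.3747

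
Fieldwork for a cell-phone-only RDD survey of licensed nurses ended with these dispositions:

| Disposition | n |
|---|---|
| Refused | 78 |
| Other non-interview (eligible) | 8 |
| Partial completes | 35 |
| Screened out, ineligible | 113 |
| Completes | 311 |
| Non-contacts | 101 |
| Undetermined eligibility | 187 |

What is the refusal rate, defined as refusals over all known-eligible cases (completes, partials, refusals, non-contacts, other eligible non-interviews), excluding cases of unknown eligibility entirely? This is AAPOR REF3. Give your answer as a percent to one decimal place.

14.6%

Num: 78
Denom: 311 + 35 + 78 + 101 + 8 = 533
REF3 = 78 / 533 = 0.1463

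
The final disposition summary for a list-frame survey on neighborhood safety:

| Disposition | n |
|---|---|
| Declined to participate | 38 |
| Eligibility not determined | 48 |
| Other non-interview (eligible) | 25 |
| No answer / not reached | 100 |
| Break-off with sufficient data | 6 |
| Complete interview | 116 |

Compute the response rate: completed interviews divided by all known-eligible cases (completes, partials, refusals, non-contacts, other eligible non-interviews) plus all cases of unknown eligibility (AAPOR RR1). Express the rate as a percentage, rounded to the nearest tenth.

Numerator → 116
Denominator → 116 + 6 + 38 + 100 + 25 + 48 = 333
RR1 = 116 / 333 = 0.3483

34.8%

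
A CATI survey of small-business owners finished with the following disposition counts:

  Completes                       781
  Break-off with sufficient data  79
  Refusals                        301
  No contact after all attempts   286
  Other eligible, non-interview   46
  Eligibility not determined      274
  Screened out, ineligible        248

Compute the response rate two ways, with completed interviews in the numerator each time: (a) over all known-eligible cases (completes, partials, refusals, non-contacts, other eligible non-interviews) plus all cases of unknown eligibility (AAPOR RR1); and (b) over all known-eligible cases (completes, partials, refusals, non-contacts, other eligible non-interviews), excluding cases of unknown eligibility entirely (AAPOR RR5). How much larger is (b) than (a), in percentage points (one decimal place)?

8.1

Top = 781
Denom = 781 + 79 + 301 + 286 + 46 + 274 = 1767
RR1 = 781 / 1767 = 0.4420
Denom = 781 + 79 + 301 + 286 + 46 = 1493
RR5 = 781 / 1493 = 0.5231
Difference = 52.31 − 44.20 = 8.11 percentage points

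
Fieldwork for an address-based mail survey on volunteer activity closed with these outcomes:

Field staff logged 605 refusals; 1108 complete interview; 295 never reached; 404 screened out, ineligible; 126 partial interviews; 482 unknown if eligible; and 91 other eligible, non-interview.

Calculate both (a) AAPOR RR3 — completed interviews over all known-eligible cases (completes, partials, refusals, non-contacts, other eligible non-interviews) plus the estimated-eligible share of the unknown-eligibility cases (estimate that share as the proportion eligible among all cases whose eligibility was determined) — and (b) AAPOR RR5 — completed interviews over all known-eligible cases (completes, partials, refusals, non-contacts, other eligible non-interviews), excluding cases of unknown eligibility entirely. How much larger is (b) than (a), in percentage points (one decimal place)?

7.7

Num: 1108
Known eligible: 1108 + 126 + 605 + 295 + 91 = 2225
e = 2225 / (2225 + 404) = 2225 / 2629 = 0.8463
Eligible share of unknowns: 0.8463 × 482 = 407.92
Base: 2225 + 407.92 = 2632.92
RR3 = 1108 / 2632.92 = 0.4208
Base: 1108 + 126 + 605 + 295 + 91 = 2225
RR5 = 1108 / 2225 = 0.4980
Difference = 49.80 − 42.08 = 7.72 percentage points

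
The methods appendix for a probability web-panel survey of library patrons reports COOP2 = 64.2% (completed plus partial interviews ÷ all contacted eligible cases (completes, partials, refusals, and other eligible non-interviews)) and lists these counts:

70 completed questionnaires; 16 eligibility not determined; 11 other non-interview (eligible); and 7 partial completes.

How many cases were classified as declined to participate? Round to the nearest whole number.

32

Numerator → 70 + 7 = 77
COOP2 = 77 / D = 0.642
D = 77 / 0.642 = 119.9
Remaining denominator categories sum to 88
declined to participate = 119.9 − 88 ≈ 32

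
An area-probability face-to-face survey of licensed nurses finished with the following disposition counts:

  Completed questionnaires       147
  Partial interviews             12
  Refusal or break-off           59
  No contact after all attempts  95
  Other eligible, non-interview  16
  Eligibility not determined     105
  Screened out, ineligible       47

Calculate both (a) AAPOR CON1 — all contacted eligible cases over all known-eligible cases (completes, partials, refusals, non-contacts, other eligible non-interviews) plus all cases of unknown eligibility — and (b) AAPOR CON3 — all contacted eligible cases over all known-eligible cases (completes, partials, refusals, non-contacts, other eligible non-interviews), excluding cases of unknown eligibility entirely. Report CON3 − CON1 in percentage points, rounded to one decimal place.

17.2

Num = 147 + 12 + 59 + 16 = 234
Denom = 147 + 12 + 59 + 95 + 16 + 105 = 434
CON1 = 234 / 434 = 0.5392
Denom = 147 + 12 + 59 + 95 + 16 = 329
CON3 = 234 / 329 = 0.7112
Difference = 71.12 − 53.92 = 17.20 percentage points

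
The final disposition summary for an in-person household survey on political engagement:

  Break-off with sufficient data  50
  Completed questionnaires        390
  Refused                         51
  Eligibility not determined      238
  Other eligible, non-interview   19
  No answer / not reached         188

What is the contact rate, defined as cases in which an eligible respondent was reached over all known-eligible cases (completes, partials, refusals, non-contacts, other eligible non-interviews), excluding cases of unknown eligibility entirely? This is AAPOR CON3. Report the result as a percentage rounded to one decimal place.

73.1%

Top: 390 + 50 + 51 + 19 = 510
Denominator: 390 + 50 + 51 + 188 + 19 = 698
CON3 = 510 / 698 = 0.7307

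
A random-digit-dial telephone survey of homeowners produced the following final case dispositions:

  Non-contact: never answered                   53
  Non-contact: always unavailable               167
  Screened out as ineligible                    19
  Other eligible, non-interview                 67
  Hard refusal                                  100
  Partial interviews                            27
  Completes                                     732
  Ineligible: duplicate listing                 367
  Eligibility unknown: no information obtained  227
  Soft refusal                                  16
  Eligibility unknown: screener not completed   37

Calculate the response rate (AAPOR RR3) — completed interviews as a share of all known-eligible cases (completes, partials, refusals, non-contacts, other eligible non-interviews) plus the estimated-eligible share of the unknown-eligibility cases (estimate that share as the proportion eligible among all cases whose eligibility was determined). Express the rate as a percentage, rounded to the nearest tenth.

Refused = 100 + 16 = 116
Non-contacts = 53 + 167 = 220
Undetermined eligibility = 37 + 227 = 264
Screened out, ineligible = 19 + 367 = 386
Numerator → 732
Determined eligible → 732 + 27 + 116 + 220 + 67 = 1162
e = 1162 / (1162 + 386) = 1162 / 1548 = 0.7506
Eligible share of unknowns → 0.7506 × 264 = 198.16
Denom → 1162 + 198.16 = 1360.16
RR3 = 732 / 1360.16 = 0.5382

53.8%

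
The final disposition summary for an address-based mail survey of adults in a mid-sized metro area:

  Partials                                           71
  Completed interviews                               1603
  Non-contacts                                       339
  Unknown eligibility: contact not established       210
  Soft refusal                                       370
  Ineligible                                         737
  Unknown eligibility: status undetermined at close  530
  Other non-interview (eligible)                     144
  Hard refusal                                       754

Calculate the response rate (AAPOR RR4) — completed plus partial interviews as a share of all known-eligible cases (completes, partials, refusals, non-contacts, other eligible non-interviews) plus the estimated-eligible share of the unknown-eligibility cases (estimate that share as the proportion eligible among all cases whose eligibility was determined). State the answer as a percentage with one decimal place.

Refusal or break-off = 754 + 370 = 1124
Unknown if eligible = 210 + 530 = 740
Top = 1603 + 71 = 1674
Determined eligible = 1603 + 71 + 1124 + 339 + 144 = 3281
e = 3281 / (3281 + 737) = 3281 / 4018 = 0.8166
Estimated eligible among unknowns = 0.8166 × 740 = 604.28
Denominator = 3281 + 604.28 = 3885.28
RR4 = 1674 / 3885.28 = 0.4309

43.1%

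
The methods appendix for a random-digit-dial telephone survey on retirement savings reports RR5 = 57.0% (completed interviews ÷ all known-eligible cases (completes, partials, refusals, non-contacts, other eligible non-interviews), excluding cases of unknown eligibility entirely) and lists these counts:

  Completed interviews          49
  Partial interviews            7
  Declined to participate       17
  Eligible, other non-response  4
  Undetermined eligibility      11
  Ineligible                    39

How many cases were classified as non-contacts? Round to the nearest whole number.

9

RR5 = 49 / D = 0.570
D = 49 / 0.570 = 86.0
Rest of base = 77
non-contacts = 86.0 − 77 ≈ 9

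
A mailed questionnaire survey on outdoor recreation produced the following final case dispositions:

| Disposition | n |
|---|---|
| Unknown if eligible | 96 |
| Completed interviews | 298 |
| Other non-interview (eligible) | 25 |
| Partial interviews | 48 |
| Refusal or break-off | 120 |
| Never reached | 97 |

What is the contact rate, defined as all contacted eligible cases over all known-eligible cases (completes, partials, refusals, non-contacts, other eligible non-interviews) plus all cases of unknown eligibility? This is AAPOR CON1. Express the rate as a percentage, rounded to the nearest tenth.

Numerator → 298 + 48 + 120 + 25 = 491
Base → 298 + 48 + 120 + 97 + 25 + 96 = 684
CON1 = 491 / 684 = 0.7178

71.8%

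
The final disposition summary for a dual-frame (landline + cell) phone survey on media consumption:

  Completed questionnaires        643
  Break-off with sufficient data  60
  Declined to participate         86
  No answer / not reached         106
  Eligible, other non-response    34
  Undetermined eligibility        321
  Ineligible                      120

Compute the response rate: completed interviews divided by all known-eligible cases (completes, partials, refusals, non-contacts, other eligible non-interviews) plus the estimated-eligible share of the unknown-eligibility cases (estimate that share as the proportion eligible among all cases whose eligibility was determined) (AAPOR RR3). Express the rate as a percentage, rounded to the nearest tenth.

53.0%

Num = 643
Eligible (known) = 643 + 60 + 86 + 106 + 34 = 929
e = 929 / (929 + 120) = 929 / 1049 = 0.8856
Eligible share of unknowns = 0.8856 × 321 = 284.28
Denom = 929 + 284.28 = 1213.28
RR3 = 643 / 1213.28 = 0.5300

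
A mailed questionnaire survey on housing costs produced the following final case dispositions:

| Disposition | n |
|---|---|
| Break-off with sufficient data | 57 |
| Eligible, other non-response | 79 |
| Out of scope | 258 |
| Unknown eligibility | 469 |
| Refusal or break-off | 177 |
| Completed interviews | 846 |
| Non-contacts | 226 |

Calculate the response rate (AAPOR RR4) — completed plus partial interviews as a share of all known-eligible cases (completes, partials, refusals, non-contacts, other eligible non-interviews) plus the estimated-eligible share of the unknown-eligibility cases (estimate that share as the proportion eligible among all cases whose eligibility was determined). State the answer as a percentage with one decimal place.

50.7%

Numerator → 846 + 57 = 903
Eligible (known) → 846 + 57 + 177 + 226 + 79 = 1385
e = 1385 / (1385 + 258) = 1385 / 1643 = 0.8430
Estimated eligible among unknowns → 0.8430 × 469 = 395.37
Base → 1385 + 395.37 = 1780.37
RR4 = 903 / 1780.37 = 0.5072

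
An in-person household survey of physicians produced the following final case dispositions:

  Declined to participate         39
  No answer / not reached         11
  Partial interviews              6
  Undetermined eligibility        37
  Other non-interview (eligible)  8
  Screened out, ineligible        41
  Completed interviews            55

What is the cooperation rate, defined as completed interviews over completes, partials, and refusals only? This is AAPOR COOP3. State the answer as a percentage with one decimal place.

Numerator → 55
Denom → 55 + 6 + 39 = 100
COOP3 = 55 / 100 = 0.5500

55.0%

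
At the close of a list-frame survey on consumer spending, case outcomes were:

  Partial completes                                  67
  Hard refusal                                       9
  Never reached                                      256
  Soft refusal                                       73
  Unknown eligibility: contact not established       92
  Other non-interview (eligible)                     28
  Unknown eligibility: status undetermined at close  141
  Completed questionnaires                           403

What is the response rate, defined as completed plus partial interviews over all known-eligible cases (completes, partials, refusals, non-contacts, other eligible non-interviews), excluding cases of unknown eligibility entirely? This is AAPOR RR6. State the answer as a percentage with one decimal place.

Refusal or break-off = 9 + 73 = 82
Eligibility not determined = 92 + 141 = 233
Num = 403 + 67 = 470
Denom = 403 + 67 + 82 + 256 + 28 = 836
RR6 = 470 / 836 = 0.5622

56.2%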